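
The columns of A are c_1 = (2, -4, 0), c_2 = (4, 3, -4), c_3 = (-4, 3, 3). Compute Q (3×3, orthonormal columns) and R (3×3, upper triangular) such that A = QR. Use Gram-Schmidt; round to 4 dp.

q_1 = c_1/‖c_1‖ = (2, -4, 0)/4.4721 = (0.4472, -0.8944, 0.0000).
r_{12} = q_1·c_2 = -0.8944.
u_2 = c_2 + 0.8944·q_1 = (4.4000, 2.2000, -4.0000).
‖u_2‖ = 6.3403, so q_2 = (0.6940, 0.3470, -0.6309).
r_{13} = q_1·c_3 = -4.4721; r_{23} = q_2·c_3 = -3.6276.
u_3 = c_3 + 4.4721·q_1 + 3.6276·q_2 = (0.5174, 0.2587, 0.7114).
‖u_3‖ = 0.9169, so q_3 = (0.5643, 0.2821, 0.7759).

Q = [[0.4472, 0.6940, 0.5643], [-0.8944, 0.3470, 0.2821], [0.0000, -0.6309, 0.7759]], R = [[4.4721, -0.8944, -4.4721], [0.0000, 6.3403, -3.6276], [0.0000, 0.0000, 0.9169]]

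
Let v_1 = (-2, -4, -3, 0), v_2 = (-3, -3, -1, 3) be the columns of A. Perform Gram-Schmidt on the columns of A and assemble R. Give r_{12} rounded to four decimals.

r_{12} = 3.8996

v_1 = (-2, -4, -3, 0); ‖v_1‖ = 5.3852, so e_1 = (-0.3714, -0.7428, -0.5571, 0.0000).
r_{12} = e_1·v_2 = 3.8996.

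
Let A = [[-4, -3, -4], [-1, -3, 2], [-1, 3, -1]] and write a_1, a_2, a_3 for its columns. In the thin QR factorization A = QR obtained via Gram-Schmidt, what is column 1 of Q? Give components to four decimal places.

q_1 = (-0.9428, -0.2357, -0.2357)

q_1 = a_1/‖a_1‖ = (-4, -1, -1)/4.2426 = (-0.9428, -0.2357, -0.2357).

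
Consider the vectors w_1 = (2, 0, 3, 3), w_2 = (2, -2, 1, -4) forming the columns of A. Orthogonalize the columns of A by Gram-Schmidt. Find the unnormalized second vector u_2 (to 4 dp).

w_1 = (2, 0, 3, 3); ‖w_1‖ = 4.6904, so e_1 = (0.4264, 0.0000, 0.6396, 0.6396).
e_1·w_2 = 0.4264·2 + 0.0000·(-2) + 0.6396·1 + 0.6396·(-4) = -1.0660.
u_2 = w_2 + 1.0660·e_1 = (2.4545, -2.0000, 1.6818, -3.3182).

u_2 = (2.4545, -2.0000, 1.6818, -3.3182)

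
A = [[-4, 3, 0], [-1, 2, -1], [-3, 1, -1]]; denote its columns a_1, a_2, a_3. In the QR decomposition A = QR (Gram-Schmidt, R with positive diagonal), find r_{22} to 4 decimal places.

a_1 = (-4, -1, -3); ‖a_1‖ = 5.0990, so e_1 = (-0.7845, -0.1961, -0.5883).
e_1·a_2 = (-0.7845)·3 + (-0.1961)·2 + (-0.5883)·1 = -3.3340.
u_2 = a_2 + 3.3340·e_1 = (0.3846, 1.3462, -0.9615).
r_{22} = ‖u_2‖ = 1.6984.

r_{22} = 1.6984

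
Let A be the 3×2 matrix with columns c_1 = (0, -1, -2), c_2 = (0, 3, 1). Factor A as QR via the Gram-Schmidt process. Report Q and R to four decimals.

Q = [[0.0000, 0.0000], [-0.4472, 0.8944], [-0.8944, -0.4472]], R = [[2.2361, -2.2361], [0.0000, 2.2361]]

e_1 = c_1/‖c_1‖ = (0, -1, -2)/2.2361 = (0.0000, -0.4472, -0.8944).
r_{12} = e_1·c_2 = -2.2361.
u_2 = c_2 + 2.2361·e_1 = (0.0000, 2.0000, -1.0000).
‖u_2‖ = 2.2361, so e_2 = (0.0000, 0.8944, -0.4472).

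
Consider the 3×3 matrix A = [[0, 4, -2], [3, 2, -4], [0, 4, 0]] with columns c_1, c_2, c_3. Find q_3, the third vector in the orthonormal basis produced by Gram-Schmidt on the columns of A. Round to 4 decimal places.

c_1 = (0, 3, 0); ‖c_1‖ = 3.0000, so q_1 = (0.0000, 1.0000, 0.0000).
q_1·c_2 = 0.0000·4 + 1.0000·2 + 0.0000·4 = 2.0000.
u_2 = c_2 − 2.0000·q_1 = (4.0000, 0.0000, 4.0000).
‖u_2‖ = 5.6569, so q_2 = (0.7071, 0.0000, 0.7071).
q_1·c_3 = 0.0000·(-2) + 1.0000·(-4) + 0.0000·0 = -4.0000; q_2·c_3 = 0.7071·(-2) + 0.0000·(-4) + 0.7071·0 = -1.4142.
u_3 = c_3 + 4.0000·q_1 + 1.4142·q_2 = (-1.0000, 0.0000, 1.0000).
‖u_3‖ = 1.4142, so q_3 = (-0.7071, 0.0000, 0.7071).

q_3 = (-0.7071, 0.0000, 0.7071)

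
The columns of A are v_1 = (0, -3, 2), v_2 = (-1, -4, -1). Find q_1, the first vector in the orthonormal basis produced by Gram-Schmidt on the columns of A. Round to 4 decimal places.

q_1 = (0.0000, -0.8321, 0.5547)

q_1 = v_1/‖v_1‖ = (0, -3, 2)/3.6056 = (0.0000, -0.8321, 0.5547).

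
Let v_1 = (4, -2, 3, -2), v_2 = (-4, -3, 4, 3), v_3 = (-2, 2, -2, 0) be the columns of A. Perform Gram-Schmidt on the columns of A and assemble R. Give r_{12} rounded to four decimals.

r_{12} = -0.6963

q_1 = v_1/‖v_1‖ = (4, -2, 3, -2)/5.7446 = (0.6963, -0.3482, 0.5222, -0.3482).
r_{12} = q_1·v_2 = -0.6963.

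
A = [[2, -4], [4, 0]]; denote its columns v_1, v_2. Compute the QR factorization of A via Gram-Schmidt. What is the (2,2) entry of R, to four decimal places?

v_1 = (2, 4); ‖v_1‖ = 4.4721, so q_1 = (0.4472, 0.8944).
q_1·v_2 = 0.4472·(-4) + 0.8944·0 = -1.7889.
u_2 = v_2 + 1.7889·q_1 = (-3.2000, 1.6000).
r_{22} = ‖u_2‖ = 3.5777.

r_{22} = 3.5777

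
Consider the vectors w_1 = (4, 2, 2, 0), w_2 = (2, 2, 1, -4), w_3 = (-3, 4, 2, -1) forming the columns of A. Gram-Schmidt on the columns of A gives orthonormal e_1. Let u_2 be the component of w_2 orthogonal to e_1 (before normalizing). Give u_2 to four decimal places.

w_1 = (4, 2, 2, 0); ‖w_1‖ = 4.8990, so e_1 = (0.8165, 0.4082, 0.4082, 0.0000).
e_1·w_2 = 0.8165·2 + 0.4082·2 + 0.4082·1 + 0.0000·(-4) = 2.8577.
u_2 = w_2 − 2.8577·e_1 = (-0.3333, 0.8333, -0.1667, -4.0000).

u_2 = (-0.3333, 0.8333, -0.1667, -4.0000)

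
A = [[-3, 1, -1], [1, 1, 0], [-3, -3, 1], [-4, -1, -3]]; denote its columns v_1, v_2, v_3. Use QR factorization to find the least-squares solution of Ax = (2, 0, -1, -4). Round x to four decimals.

x = (-0.7044, 1.5396, 1.7266)

v_1 = (-3, 1, -3, -4); ‖v_1‖ = 5.9161, so q_1 = (-0.5071, 0.1690, -0.5071, -0.6761).
q_1·v_2 = (-0.5071)·1 + 0.1690·1 + (-0.5071)·(-3) + (-0.6761)·(-1) = 1.8593.
u_2 = v_2 − 1.8593·q_1 = (1.9429, 0.6857, -2.0571, 0.2571).
‖u_2‖ = 2.9228, so q_2 = (0.6647, 0.2346, -0.7038, 0.0880).
q_1·v_3 = (-0.5071)·(-1) + 0.1690·0 + (-0.5071)·1 + (-0.6761)·(-3) = 2.0284; q_2·v_3 = 0.6647·(-1) + 0.2346·0 + (-0.7038)·1 + 0.0880·(-3) = -1.6325.
u_3 = v_3 − 2.0284·q_1 + 1.6325·q_2 = (1.1137, 0.0401, 0.8796, -1.4849).
‖u_3‖ = 2.0544, so q_3 = (0.5421, 0.0195, 0.4281, -0.7228).
Qᵀb = (2.1974, 1.6814, 3.5473).
Back-substitute: x_3 = 3.5473/2.0544 = 1.7266.
x_2 = (1.6814 + 1.6325·1.7266)/2.9228 = 1.5396.
x_1 = (2.1974 − 1.8593·1.5396 − 2.0284·1.7266)/5.9161 = -0.7044.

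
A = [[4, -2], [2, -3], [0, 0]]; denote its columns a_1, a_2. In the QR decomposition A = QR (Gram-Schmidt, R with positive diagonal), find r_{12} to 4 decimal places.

r_{12} = -3.1305

a_1 = (4, 2, 0); ‖a_1‖ = 4.4721, so q_1 = (0.8944, 0.4472, 0.0000).
r_{12} = q_1·a_2 = -3.1305.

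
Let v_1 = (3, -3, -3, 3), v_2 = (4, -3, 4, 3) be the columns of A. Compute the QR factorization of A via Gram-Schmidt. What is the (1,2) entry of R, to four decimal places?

v_1 = (3, -3, -3, 3); ‖v_1‖ = 6.0000, so e_1 = (0.5000, -0.5000, -0.5000, 0.5000).
r_{12} = e_1·v_2 = 3.0000.

r_{12} = 3.0000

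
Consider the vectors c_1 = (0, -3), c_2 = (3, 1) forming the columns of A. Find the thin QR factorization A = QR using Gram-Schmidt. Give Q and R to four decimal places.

Q = [[0.0000, 1.0000], [-1.0000, 0.0000]], R = [[3.0000, -1.0000], [0.0000, 3.0000]]

c_1 = (0, -3); ‖c_1‖ = 3.0000, so e_1 = (0.0000, -1.0000).
e_1·c_2 = 0.0000·3 + (-1.0000)·1 = -1.0000.
u_2 = c_2 + 1.0000·e_1 = (3.0000, 0.0000).
‖u_2‖ = 3.0000, so e_2 = (1.0000, 0.0000).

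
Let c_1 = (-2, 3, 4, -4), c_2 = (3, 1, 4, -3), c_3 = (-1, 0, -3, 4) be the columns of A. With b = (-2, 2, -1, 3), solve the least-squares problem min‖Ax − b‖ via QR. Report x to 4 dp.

x = (0.6072, 0.2684, 1.5397)

c_1 = (-2, 3, 4, -4); ‖c_1‖ = 6.7082, so e_1 = (-0.2981, 0.4472, 0.5963, -0.5963).
e_1·c_2 = (-0.2981)·3 + 0.4472·1 + 0.5963·4 + (-0.5963)·(-3) = 3.7268.
u_2 = c_2 − 3.7268·e_1 = (4.1111, -0.6667, 1.7778, -0.7778).
‖u_2‖ = 4.5947, so e_2 = (0.8948, -0.1451, 0.3869, -0.1693).
e_1·c_3 = (-0.2981)·(-1) + 0.4472·0 + 0.5963·(-3) + (-0.5963)·4 = -3.8759; e_2·c_3 = 0.8948·(-1) + (-0.1451)·0 + 0.3869·(-3) + (-0.1693)·4 = -2.7326.
u_3 = c_3 + 3.8759·e_1 + 2.7326·e_2 = (0.2895, 1.3368, 0.3684, 1.2263).
‖u_3‖ = 1.8736, so e_3 = (0.1545, 0.7135, 0.1966, 0.6545).
Qᵀb = (-0.8944, -2.9745, 2.8849).
Back-substitute: x_3 = 2.8849/1.8736 = 1.5397.
x_2 = (-2.9745 + 2.7326·1.5397)/4.5947 = 0.2684.
x_1 = (-0.8944 − 3.7268·0.2684 + 3.8759·1.5397)/6.7082 = 0.6072.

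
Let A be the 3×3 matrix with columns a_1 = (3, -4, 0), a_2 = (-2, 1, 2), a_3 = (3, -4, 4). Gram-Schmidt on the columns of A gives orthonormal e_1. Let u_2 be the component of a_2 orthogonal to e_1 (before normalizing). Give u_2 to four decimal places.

a_1 = (3, -4, 0); ‖a_1‖ = 5.0000, so e_1 = (0.6000, -0.8000, 0.0000).
e_1·a_2 = 0.6000·(-2) + (-0.8000)·1 + 0.0000·2 = -2.0000.
u_2 = a_2 + 2.0000·e_1 = (-0.8000, -0.6000, 2.0000).

u_2 = (-0.8000, -0.6000, 2.0000)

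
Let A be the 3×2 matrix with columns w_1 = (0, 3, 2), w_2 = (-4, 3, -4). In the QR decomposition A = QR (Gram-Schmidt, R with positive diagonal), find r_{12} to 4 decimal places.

r_{12} = 0.2774

w_1 = (0, 3, 2); ‖w_1‖ = 3.6056, so q_1 = (0.0000, 0.8321, 0.5547).
r_{12} = q_1·w_2 = 0.2774.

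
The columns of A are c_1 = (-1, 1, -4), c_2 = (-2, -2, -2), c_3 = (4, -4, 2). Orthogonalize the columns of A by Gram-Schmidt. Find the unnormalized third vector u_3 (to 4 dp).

c_1 = (-1, 1, -4); ‖c_1‖ = 4.2426, so e_1 = (-0.2357, 0.2357, -0.9428).
e_1·c_2 = (-0.2357)·(-2) + 0.2357·(-2) + (-0.9428)·(-2) = 1.8856.
u_2 = c_2 − 1.8856·e_1 = (-1.5556, -2.4444, -0.2222).
‖u_2‖ = 2.9059, so e_2 = (-0.5353, -0.8412, -0.0765).
e_1·c_3 = (-0.2357)·4 + 0.2357·(-4) + (-0.9428)·2 = -3.7712; e_2·c_3 = (-0.5353)·4 + (-0.8412)·(-4) + (-0.0765)·2 = 1.0706.
u_3 = c_3 + 3.7712·e_1 − 1.0706·e_2 = (3.6842, -2.2105, -1.4737).

u_3 = (3.6842, -2.2105, -1.4737)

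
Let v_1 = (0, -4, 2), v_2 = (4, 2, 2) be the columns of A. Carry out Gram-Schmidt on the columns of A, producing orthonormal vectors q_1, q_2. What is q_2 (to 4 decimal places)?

v_1 = (0, -4, 2); ‖v_1‖ = 4.4721, so q_1 = (0.0000, -0.8944, 0.4472).
q_1·v_2 = 0.0000·4 + (-0.8944)·2 + 0.4472·2 = -0.8944.
u_2 = v_2 + 0.8944·q_1 = (4.0000, 1.2000, 2.4000).
‖u_2‖ = 4.8166, so q_2 = (0.8305, 0.2491, 0.4983).

q_2 = (0.8305, 0.2491, 0.4983)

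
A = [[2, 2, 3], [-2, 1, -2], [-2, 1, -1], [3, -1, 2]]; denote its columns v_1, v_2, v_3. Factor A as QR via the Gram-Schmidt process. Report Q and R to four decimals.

e_1 = v_1/‖v_1‖ = (2, -2, -2, 3)/4.5826 = (0.4364, -0.4364, -0.4364, 0.6547).
r_{12} = e_1·v_2 = -0.6547.
u_2 = v_2 + 0.6547·e_1 = (2.2857, 0.7143, 0.7143, -0.5714).
‖u_2‖ = 2.5635, so e_2 = (0.8916, 0.2786, 0.2786, -0.2229).
r_{13} = e_1·v_3 = 3.9279; r_{23} = e_2·v_3 = 1.3932.
u_3 = v_3 − 3.9279·e_1 − 1.3932·e_2 = (0.0435, -0.6739, 0.3261, -0.2609).
‖u_3‖ = 0.7940, so e_3 = (0.0548, -0.8488, 0.4107, -0.3286).

Q = [[0.4364, 0.8916, 0.0548], [-0.4364, 0.2786, -0.8488], [-0.4364, 0.2786, 0.4107], [0.6547, -0.2229, -0.3286]], R = [[4.5826, -0.6547, 3.9279], [0.0000, 2.5635, 1.3932], [0.0000, 0.0000, 0.7940]]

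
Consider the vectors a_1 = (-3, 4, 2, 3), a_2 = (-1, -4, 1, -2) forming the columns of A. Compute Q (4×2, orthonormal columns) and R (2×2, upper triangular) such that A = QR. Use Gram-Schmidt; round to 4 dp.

Q = [[-0.4867, -0.6173], [0.6489, -0.5826], [0.3244, 0.4994], [0.4867, -0.1734]], R = [[6.1644, -2.7578], [0.0000, 3.7940]]

a_1 = (-3, 4, 2, 3); ‖a_1‖ = 6.1644, so q_1 = (-0.4867, 0.6489, 0.3244, 0.4867).
q_1·a_2 = (-0.4867)·(-1) + 0.6489·(-4) + 0.3244·1 + 0.4867·(-2) = -2.7578.
u_2 = a_2 + 2.7578·q_1 = (-2.3421, -2.2105, 1.8947, -0.6579).
‖u_2‖ = 3.7940, so q_2 = (-0.6173, -0.5826, 0.4994, -0.1734).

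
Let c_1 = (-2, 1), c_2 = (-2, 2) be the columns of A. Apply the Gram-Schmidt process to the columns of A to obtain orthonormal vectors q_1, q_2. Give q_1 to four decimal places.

q_1 = (-0.8944, 0.4472)

c_1 = (-2, 1); ‖c_1‖ = 2.2361, so q_1 = (-0.8944, 0.4472).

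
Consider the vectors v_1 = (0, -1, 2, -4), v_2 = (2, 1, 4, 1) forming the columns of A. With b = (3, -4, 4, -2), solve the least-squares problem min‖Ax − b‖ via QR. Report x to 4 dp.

v_1 = (0, -1, 2, -4); ‖v_1‖ = 4.5826, so e_1 = (0.0000, -0.2182, 0.4364, -0.8729).
e_1·v_2 = 0.0000·2 + (-0.2182)·1 + 0.4364·4 + (-0.8729)·1 = 0.6547.
u_2 = v_2 − 0.6547·e_1 = (2.0000, 1.1429, 3.7143, 1.5714).
‖u_2‖ = 4.6445, so e_2 = (0.4306, 0.2461, 0.7997, 0.3383).
Qᵀb = (4.3644, 2.8298).
Back-substitute: x_2 = 2.8298/4.6445 = 0.6093.
x_1 = (4.3644 − 0.6547·0.6093)/4.5826 = 0.8653.

x = (0.8653, 0.6093)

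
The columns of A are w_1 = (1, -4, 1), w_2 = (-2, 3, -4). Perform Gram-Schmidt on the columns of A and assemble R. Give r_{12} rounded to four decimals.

q_1 = w_1/‖w_1‖ = (1, -4, 1)/4.2426 = (0.2357, -0.9428, 0.2357).
r_{12} = q_1·w_2 = -4.2426.

r_{12} = -4.2426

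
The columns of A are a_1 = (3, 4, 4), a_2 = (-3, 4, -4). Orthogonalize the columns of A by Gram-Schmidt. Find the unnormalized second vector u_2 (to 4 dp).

a_1 = (3, 4, 4); ‖a_1‖ = 6.4031, so e_1 = (0.4685, 0.6247, 0.6247).
e_1·a_2 = 0.4685·(-3) + 0.6247·4 + 0.6247·(-4) = -1.4056.
u_2 = a_2 + 1.4056·e_1 = (-2.3415, 4.8780, -3.1220).

u_2 = (-2.3415, 4.8780, -3.1220)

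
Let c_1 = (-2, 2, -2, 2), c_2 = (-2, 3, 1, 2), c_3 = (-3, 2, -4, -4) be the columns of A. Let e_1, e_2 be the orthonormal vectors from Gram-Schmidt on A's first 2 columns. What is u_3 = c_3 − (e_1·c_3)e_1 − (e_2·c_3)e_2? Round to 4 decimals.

u_3 = (-2.1667, 2.0000, -0.6667, -4.8333)

c_1 = (-2, 2, -2, 2); ‖c_1‖ = 4.0000, so e_1 = (-0.5000, 0.5000, -0.5000, 0.5000).
e_1·c_2 = (-0.5000)·(-2) + 0.5000·3 + (-0.5000)·1 + 0.5000·2 = 3.0000.
u_2 = c_2 − 3.0000·e_1 = (-0.5000, 1.5000, 2.5000, 0.5000).
‖u_2‖ = 3.0000, so e_2 = (-0.1667, 0.5000, 0.8333, 0.1667).
e_1·c_3 = (-0.5000)·(-3) + 0.5000·2 + (-0.5000)·(-4) + 0.5000·(-4) = 2.5000; e_2·c_3 = (-0.1667)·(-3) + 0.5000·2 + 0.8333·(-4) + 0.1667·(-4) = -2.5000.
u_3 = c_3 − 2.5000·e_1 + 2.5000·e_2 = (-2.1667, 2.0000, -0.6667, -4.8333).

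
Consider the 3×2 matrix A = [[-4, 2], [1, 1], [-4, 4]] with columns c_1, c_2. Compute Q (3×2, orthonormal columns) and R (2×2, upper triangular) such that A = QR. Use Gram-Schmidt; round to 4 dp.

Q = [[-0.6963, -0.3534], [0.1741, 0.7612], [-0.6963, 0.5437]], R = [[5.7446, -4.0038], [0.0000, 2.2293]]

c_1 = (-4, 1, -4); ‖c_1‖ = 5.7446, so q_1 = (-0.6963, 0.1741, -0.6963).
q_1·c_2 = (-0.6963)·2 + 0.1741·1 + (-0.6963)·4 = -4.0038.
u_2 = c_2 + 4.0038·q_1 = (-0.7879, 1.6970, 1.2121).
‖u_2‖ = 2.2293, so q_2 = (-0.3534, 0.7612, 0.5437).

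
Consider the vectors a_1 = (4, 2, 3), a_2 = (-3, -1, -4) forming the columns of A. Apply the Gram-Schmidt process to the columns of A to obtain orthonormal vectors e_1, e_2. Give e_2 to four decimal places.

a_1 = (4, 2, 3); ‖a_1‖ = 5.3852, so e_1 = (0.7428, 0.3714, 0.5571).
e_1·a_2 = 0.7428·(-3) + 0.3714·(-1) + 0.5571·(-4) = -4.8281.
u_2 = a_2 + 4.8281·e_1 = (0.5862, 0.7931, -1.3103).
‖u_2‖ = 1.6400, so e_2 = (0.3574, 0.4836, -0.7990).

e_2 = (0.3574, 0.4836, -0.7990)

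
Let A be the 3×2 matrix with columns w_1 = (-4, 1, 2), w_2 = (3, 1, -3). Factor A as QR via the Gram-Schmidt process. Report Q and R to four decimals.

Q = [[-0.8729, -0.1040], [0.2182, 0.7906], [0.4364, -0.6034]], R = [[4.5826, -3.7097], [0.0000, 2.2887]]

q_1 = w_1/‖w_1‖ = (-4, 1, 2)/4.5826 = (-0.8729, 0.2182, 0.4364).
r_{12} = q_1·w_2 = -3.7097.
u_2 = w_2 + 3.7097·q_1 = (-0.2381, 1.8095, -1.3810).
‖u_2‖ = 2.2887, so q_2 = (-0.1040, 0.7906, -0.6034).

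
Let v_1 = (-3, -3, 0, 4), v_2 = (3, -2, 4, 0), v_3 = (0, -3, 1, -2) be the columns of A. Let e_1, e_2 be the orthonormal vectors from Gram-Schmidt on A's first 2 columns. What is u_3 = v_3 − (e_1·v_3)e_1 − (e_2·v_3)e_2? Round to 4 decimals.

u_3 = (-0.8721, -2.1167, -0.4043, -2.2416)

v_1 = (-3, -3, 0, 4); ‖v_1‖ = 5.8310, so e_1 = (-0.5145, -0.5145, 0.0000, 0.6860).
e_1·v_2 = (-0.5145)·3 + (-0.5145)·(-2) + 0.0000·4 + 0.6860·0 = -0.5145.
u_2 = v_2 + 0.5145·e_1 = (2.7353, -2.2647, 4.0000, 0.3529).
‖u_2‖ = 5.3605, so e_2 = (0.5103, -0.4225, 0.7462, 0.0658).
e_1·v_3 = (-0.5145)·0 + (-0.5145)·(-3) + 0.0000·1 + 0.6860·(-2) = 0.1715; e_2·v_3 = 0.5103·0 + (-0.4225)·(-3) + 0.7462·1 + 0.0658·(-2) = 1.8819.
u_3 = v_3 − 0.1715·e_1 − 1.8819·e_2 = (-0.8721, -2.1167, -0.4043, -2.2416).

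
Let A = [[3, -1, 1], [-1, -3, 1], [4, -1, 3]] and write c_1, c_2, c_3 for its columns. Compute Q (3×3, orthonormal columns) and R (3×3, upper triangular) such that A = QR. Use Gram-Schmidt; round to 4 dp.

Q = [[0.5883, -0.1671, -0.7912], [-0.1961, -0.9787, 0.0609], [0.7845, -0.1194, 0.6086]], R = [[5.0990, -0.7845, 2.7456], [0.0000, 3.2225, -1.5038], [0.0000, 0.0000, 1.0954]]

c_1 = (3, -1, 4); ‖c_1‖ = 5.0990, so q_1 = (0.5883, -0.1961, 0.7845).
q_1·c_2 = 0.5883·(-1) + (-0.1961)·(-3) + 0.7845·(-1) = -0.7845.
u_2 = c_2 + 0.7845·q_1 = (-0.5385, -3.1538, -0.3846).
‖u_2‖ = 3.2225, so q_2 = (-0.1671, -0.9787, -0.1194).
q_1·c_3 = 0.5883·1 + (-0.1961)·1 + 0.7845·3 = 2.7456; q_2·c_3 = (-0.1671)·1 + (-0.9787)·1 + (-0.1194)·3 = -1.5038.
u_3 = c_3 − 2.7456·q_1 + 1.5038·q_2 = (-0.8667, 0.0667, 0.6667).
‖u_3‖ = 1.0954, so q_3 = (-0.7912, 0.0609, 0.6086).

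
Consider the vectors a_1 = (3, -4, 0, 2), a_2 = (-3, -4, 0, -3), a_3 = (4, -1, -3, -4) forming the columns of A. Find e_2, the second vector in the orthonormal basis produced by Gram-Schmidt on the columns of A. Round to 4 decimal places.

e_1 = a_1/‖a_1‖ = (3, -4, 0, 2)/5.3852 = (0.5571, -0.7428, 0.0000, 0.3714).
r_{12} = e_1·a_2 = 0.1857.
u_2 = a_2 − 0.1857·e_1 = (-3.1034, -3.8621, 0.0000, -3.0690).
‖u_2‖ = 5.8280, so e_2 = (-0.5325, -0.6627, 0.0000, -0.5266).

e_2 = (-0.5325, -0.6627, 0.0000, -0.5266)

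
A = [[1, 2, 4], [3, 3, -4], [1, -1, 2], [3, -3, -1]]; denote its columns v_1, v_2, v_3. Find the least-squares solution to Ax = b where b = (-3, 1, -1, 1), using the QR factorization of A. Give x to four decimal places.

x = (-0.1429, -0.2857, -0.5714)

v_1 = (1, 3, 1, 3); ‖v_1‖ = 4.4721, so e_1 = (0.2236, 0.6708, 0.2236, 0.6708).
e_1·v_2 = 0.2236·2 + 0.6708·3 + 0.2236·(-1) + 0.6708·(-3) = 0.2236.
u_2 = v_2 − 0.2236·e_1 = (1.9500, 2.8500, -1.0500, -3.1500).
‖u_2‖ = 4.7906, so e_2 = (0.4070, 0.5949, -0.2192, -0.6575).
e_1·v_3 = 0.2236·4 + 0.6708·(-4) + 0.2236·2 + 0.6708·(-1) = -2.0125; e_2·v_3 = 0.4070·4 + 0.5949·(-4) + (-0.2192)·2 + (-0.6575)·(-1) = -0.5323.
u_3 = v_3 + 2.0125·e_1 + 0.5323·e_2 = (4.6667, -2.3333, 2.3333, 0.0000).
‖u_3‖ = 5.7155, so e_3 = (0.8165, -0.4082, 0.4082, 0.0000).
Qᵀb = (0.4472, -1.0646, -3.2660).
Back-substitute: x_3 = -3.2660/5.7155 = -0.5714.
x_2 = (-1.0646 + 0.5323·(-0.5714))/4.7906 = -0.2857.
x_1 = (0.4472 − 0.2236·(-0.2857) + 2.0125·(-0.5714))/4.4721 = -0.1429.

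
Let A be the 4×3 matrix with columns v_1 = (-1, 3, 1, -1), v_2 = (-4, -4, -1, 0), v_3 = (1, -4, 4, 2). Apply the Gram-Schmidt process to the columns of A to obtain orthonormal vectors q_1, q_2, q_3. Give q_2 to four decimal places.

v_1 = (-1, 3, 1, -1); ‖v_1‖ = 3.4641, so q_1 = (-0.2887, 0.8660, 0.2887, -0.2887).
q_1·v_2 = (-0.2887)·(-4) + 0.8660·(-4) + 0.2887·(-1) + (-0.2887)·0 = -2.5981.
u_2 = v_2 + 2.5981·q_1 = (-4.7500, -1.7500, -0.2500, -0.7500).
‖u_2‖ = 5.1235, so q_2 = (-0.9271, -0.3416, -0.0488, -0.1464).

q_2 = (-0.9271, -0.3416, -0.0488, -0.1464)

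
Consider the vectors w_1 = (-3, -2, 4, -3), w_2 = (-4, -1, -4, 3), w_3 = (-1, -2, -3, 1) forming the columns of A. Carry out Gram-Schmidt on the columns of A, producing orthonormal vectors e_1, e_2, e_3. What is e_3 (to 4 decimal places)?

e_1 = w_1/‖w_1‖ = (-3, -2, 4, -3)/6.1644 = (-0.4867, -0.3244, 0.6489, -0.4867).
r_{12} = e_1·w_2 = -1.7844.
u_2 = w_2 + 1.7844·e_1 = (-4.8684, -1.5789, -2.8421, 2.1316).
‖u_2‖ = 6.2302, so e_2 = (-0.7814, -0.2534, -0.4562, 0.3421).
r_{13} = e_1·w_3 = -1.2978; r_{23} = e_2·w_3 = 2.9990.
u_3 = w_3 + 1.2978·e_1 − 2.9990·e_2 = (0.7119, -1.6610, -0.7898, -0.6576).
‖u_3‖ = 2.0790, so e_3 = (0.3424, -0.7990, -0.3799, -0.3163).

e_3 = (0.3424, -0.7990, -0.3799, -0.3163)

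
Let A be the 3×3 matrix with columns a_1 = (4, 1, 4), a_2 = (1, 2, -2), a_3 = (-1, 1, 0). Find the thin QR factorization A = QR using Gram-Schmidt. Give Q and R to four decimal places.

Q = [[0.6963, 0.4170, -0.5842], [0.1741, 0.6915, 0.7010], [0.6963, -0.5898, 0.4089]], R = [[5.7446, -0.3482, -0.5222], [0.0000, 2.9797, 0.2746], [0.0000, 0.0000, 1.2853]]

e_1 = a_1/‖a_1‖ = (4, 1, 4)/5.7446 = (0.6963, 0.1741, 0.6963).
r_{12} = e_1·a_2 = -0.3482.
u_2 = a_2 + 0.3482·e_1 = (1.2424, 2.0606, -1.7576).
‖u_2‖ = 2.9797, so e_2 = (0.4170, 0.6915, -0.5898).
r_{13} = e_1·a_3 = -0.5222; r_{23} = e_2·a_3 = 0.2746.
u_3 = a_3 + 0.5222·e_1 − 0.2746·e_2 = (-0.7509, 0.9010, 0.5256).
‖u_3‖ = 1.2853, so e_3 = (-0.5842, 0.7010, 0.4089).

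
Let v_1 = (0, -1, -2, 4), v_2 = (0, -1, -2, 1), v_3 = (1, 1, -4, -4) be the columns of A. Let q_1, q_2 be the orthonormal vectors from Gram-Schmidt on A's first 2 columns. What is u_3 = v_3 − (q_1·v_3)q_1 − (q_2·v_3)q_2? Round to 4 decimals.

v_1 = (0, -1, -2, 4); ‖v_1‖ = 4.5826, so q_1 = (0.0000, -0.2182, -0.4364, 0.8729).
q_1·v_2 = 0.0000·0 + (-0.2182)·(-1) + (-0.4364)·(-2) + 0.8729·1 = 1.9640.
u_2 = v_2 − 1.9640·q_1 = (0.0000, -0.5714, -1.1429, -0.7143).
‖u_2‖ = 1.4639, so q_2 = (0.0000, -0.3904, -0.7807, -0.4880).
q_1·v_3 = 0.0000·1 + (-0.2182)·1 + (-0.4364)·(-4) + 0.8729·(-4) = -1.9640; q_2·v_3 = 0.0000·1 + (-0.3904)·1 + (-0.7807)·(-4) + (-0.4880)·(-4) = 4.6843.
u_3 = v_3 + 1.9640·q_1 − 4.6843·q_2 = (1.0000, 2.4000, -1.2000, 0.0000).

u_3 = (1.0000, 2.4000, -1.2000, 0.0000)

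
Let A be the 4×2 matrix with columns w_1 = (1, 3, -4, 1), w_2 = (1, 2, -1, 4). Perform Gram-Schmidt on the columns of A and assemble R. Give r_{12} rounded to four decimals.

r_{12} = 2.8868

w_1 = (1, 3, -4, 1); ‖w_1‖ = 5.1962, so e_1 = (0.1925, 0.5774, -0.7698, 0.1925).
r_{12} = e_1·w_2 = 2.8868.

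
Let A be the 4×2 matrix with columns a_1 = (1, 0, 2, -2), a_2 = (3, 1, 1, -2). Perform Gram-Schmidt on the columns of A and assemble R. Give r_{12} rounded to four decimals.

r_{12} = 3.0000

a_1 = (1, 0, 2, -2); ‖a_1‖ = 3.0000, so e_1 = (0.3333, 0.0000, 0.6667, -0.6667).
r_{12} = e_1·a_2 = 3.0000.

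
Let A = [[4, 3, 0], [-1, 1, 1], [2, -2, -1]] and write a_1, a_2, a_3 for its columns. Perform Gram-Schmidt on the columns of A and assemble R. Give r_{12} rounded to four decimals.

e_1 = a_1/‖a_1‖ = (4, -1, 2)/4.5826 = (0.8729, -0.2182, 0.4364).
r_{12} = e_1·a_2 = 1.5275.

r_{12} = 1.5275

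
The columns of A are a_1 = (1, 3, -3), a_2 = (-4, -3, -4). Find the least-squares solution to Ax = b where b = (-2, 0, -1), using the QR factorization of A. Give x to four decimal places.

q_1 = a_1/‖a_1‖ = (1, 3, -3)/4.3589 = (0.2294, 0.6882, -0.6882).
r_{12} = q_1·a_2 = -0.2294.
u_2 = a_2 + 0.2294·q_1 = (-3.9474, -2.8421, -4.1579).
‖u_2‖ = 6.3990, so q_2 = (-0.6169, -0.4441, -0.6498).
Qᵀb = (0.2294, 1.8835).
Back-substitute: x_2 = 1.8835/6.3990 = 0.2943.
x_1 = (0.2294 + 0.2294·0.2943)/4.3589 = 0.0681.

x = (0.0681, 0.2943)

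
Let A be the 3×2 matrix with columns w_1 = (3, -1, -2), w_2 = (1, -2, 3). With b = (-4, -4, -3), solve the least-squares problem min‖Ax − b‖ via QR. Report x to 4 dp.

x = (-0.1692, -0.3692)

e_1 = w_1/‖w_1‖ = (3, -1, -2)/3.7417 = (0.8018, -0.2673, -0.5345).
r_{12} = e_1·w_2 = -0.2673.
u_2 = w_2 + 0.2673·e_1 = (1.2143, -2.0714, 2.8571).
‖u_2‖ = 3.7321, so e_2 = (0.3254, -0.5550, 0.7656).
Qᵀb = (-0.5345, -1.3780).
Back-substitute: x_2 = -1.3780/3.7321 = -0.3692.
x_1 = (-0.5345 + 0.2673·(-0.3692))/3.7417 = -0.1692.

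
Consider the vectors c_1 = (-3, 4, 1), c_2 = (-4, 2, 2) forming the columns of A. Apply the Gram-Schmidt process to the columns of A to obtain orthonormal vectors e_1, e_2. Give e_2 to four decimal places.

e_1 = c_1/‖c_1‖ = (-3, 4, 1)/5.0990 = (-0.5883, 0.7845, 0.1961).
r_{12} = e_1·c_2 = 4.3146.
u_2 = c_2 − 4.3146·e_1 = (-1.4615, -1.3846, 1.1538).
‖u_2‖ = 2.3205, so e_2 = (-0.6298, -0.5967, 0.4972).

e_2 = (-0.6298, -0.5967, 0.4972)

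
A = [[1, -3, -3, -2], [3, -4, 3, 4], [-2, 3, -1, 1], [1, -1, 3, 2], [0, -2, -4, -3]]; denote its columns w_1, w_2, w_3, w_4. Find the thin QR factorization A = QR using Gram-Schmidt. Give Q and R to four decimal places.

w_1 = (1, 3, -2, 1, 0); ‖w_1‖ = 3.8730, so e_1 = (0.2582, 0.7746, -0.5164, 0.2582, 0.0000).
e_1·w_2 = 0.2582·(-3) + 0.7746·(-4) + (-0.5164)·3 + 0.2582·(-1) + 0.0000·(-2) = -5.6804.
u_2 = w_2 + 5.6804·e_1 = (-1.5333, 0.4000, 0.0667, 0.4667, -2.0000).
‖u_2‖ = 2.5949, so e_2 = (-0.5909, 0.1542, 0.0257, 0.1798, -0.7708).
e_1·w_3 = 0.2582·(-3) + 0.7746·3 + (-0.5164)·(-1) + 0.2582·3 + 0.0000·(-4) = 2.8402; e_2·w_3 = (-0.5909)·(-3) + 0.1542·3 + 0.0257·(-1) + 0.1798·3 + (-0.7708)·(-4) = 5.8320.
u_3 = w_3 − 2.8402·e_1 − 5.8320·e_2 = (-0.2871, -0.0990, 0.3168, 1.2178, 0.4950).
‖u_3‖ = 1.3859, so e_3 = (-0.2072, -0.0714, 0.2286, 0.8787, 0.3572).
e_1·w_4 = 0.2582·(-2) + 0.7746·4 + (-0.5164)·1 + 0.2582·2 + 0.0000·(-3) = 2.5820; e_2·w_4 = (-0.5909)·(-2) + 0.1542·4 + 0.0257·1 + 0.1798·2 + (-0.7708)·(-3) = 4.4961; e_3·w_4 = (-0.2072)·(-2) + (-0.0714)·4 + 0.2286·1 + 0.8787·2 + 0.3572·(-3) = 1.0430.
u_4 = w_4 − 2.5820·e_1 − 4.4961·e_2 − 1.0430·e_3 = (0.2062, 1.3814, 1.9794, -0.3918, 0.0928).
‖u_4‖ = 2.4558, so e_4 = (0.0840, 0.5625, 0.8060, -0.1595, 0.0378).

Q = [[0.2582, -0.5909, -0.2072, 0.0840], [0.7746, 0.1542, -0.0714, 0.5625], [-0.5164, 0.0257, 0.2286, 0.8060], [0.2582, 0.1798, 0.8787, -0.1595], [0.0000, -0.7708, 0.3572, 0.0378]], R = [[3.8730, -5.6804, 2.8402, 2.5820], [0.0000, 2.5949, 5.8320, 4.4961], [0.0000, 0.0000, 1.3859, 1.0430], [0.0000, 0.0000, 0.0000, 2.4558]]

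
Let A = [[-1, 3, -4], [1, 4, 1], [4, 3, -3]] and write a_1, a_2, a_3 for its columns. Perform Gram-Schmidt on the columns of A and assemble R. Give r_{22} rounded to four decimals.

a_1 = (-1, 1, 4); ‖a_1‖ = 4.2426, so e_1 = (-0.2357, 0.2357, 0.9428).
e_1·a_2 = (-0.2357)·3 + 0.2357·4 + 0.9428·3 = 3.0641.
u_2 = a_2 − 3.0641·e_1 = (3.7222, 3.2778, 0.1111).
r_{22} = ‖u_2‖ = 4.9610.

r_{22} = 4.9610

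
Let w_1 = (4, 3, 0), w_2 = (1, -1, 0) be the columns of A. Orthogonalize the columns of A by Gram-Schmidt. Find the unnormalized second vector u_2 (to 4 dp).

u_2 = (0.8400, -1.1200, 0.0000)

w_1 = (4, 3, 0); ‖w_1‖ = 5.0000, so q_1 = (0.8000, 0.6000, 0.0000).
q_1·w_2 = 0.8000·1 + 0.6000·(-1) + 0.0000·0 = 0.2000.
u_2 = w_2 − 0.2000·q_1 = (0.8400, -1.1200, 0.0000).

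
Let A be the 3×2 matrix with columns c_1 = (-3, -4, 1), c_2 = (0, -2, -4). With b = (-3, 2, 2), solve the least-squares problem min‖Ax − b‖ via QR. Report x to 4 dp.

c_1 = (-3, -4, 1); ‖c_1‖ = 5.0990, so q_1 = (-0.5883, -0.7845, 0.1961).
q_1·c_2 = (-0.5883)·0 + (-0.7845)·(-2) + 0.1961·(-4) = 0.7845.
u_2 = c_2 − 0.7845·q_1 = (0.4615, -1.3846, -4.1538).
‖u_2‖ = 4.4028, so q_2 = (0.1048, -0.3145, -0.9435).
Qᵀb = (0.5883, -2.8304).
Back-substitute: x_2 = -2.8304/4.4028 = -0.6429.
x_1 = (0.5883 − 0.7845·(-0.6429))/5.0990 = 0.2143.

x = (0.2143, -0.6429)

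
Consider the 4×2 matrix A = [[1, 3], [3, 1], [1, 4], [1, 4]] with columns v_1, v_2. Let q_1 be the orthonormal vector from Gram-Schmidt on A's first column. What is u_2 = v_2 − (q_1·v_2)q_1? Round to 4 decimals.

v_1 = (1, 3, 1, 1); ‖v_1‖ = 3.4641, so q_1 = (0.2887, 0.8660, 0.2887, 0.2887).
q_1·v_2 = 0.2887·3 + 0.8660·1 + 0.2887·4 + 0.2887·4 = 4.0415.
u_2 = v_2 − 4.0415·q_1 = (1.8333, -2.5000, 2.8333, 2.8333).

u_2 = (1.8333, -2.5000, 2.8333, 2.8333)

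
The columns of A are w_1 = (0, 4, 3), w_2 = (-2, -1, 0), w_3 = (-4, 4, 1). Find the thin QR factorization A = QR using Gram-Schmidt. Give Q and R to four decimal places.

w_1 = (0, 4, 3); ‖w_1‖ = 5.0000, so e_1 = (0.0000, 0.8000, 0.6000).
e_1·w_2 = 0.0000·(-2) + 0.8000·(-1) + 0.6000·0 = -0.8000.
u_2 = w_2 + 0.8000·e_1 = (-2.0000, -0.3600, 0.4800).
‖u_2‖ = 2.0881, so e_2 = (-0.9578, -0.1724, 0.2299).
e_1·w_3 = 0.0000·(-4) + 0.8000·4 + 0.6000·1 = 3.8000; e_2·w_3 = (-0.9578)·(-4) + (-0.1724)·4 + 0.2299·1 = 3.3715.
u_3 = w_3 − 3.8000·e_1 − 3.3715·e_2 = (-0.7706, 1.5413, -2.0550).
‖u_3‖ = 2.6819, so e_3 = (-0.2873, 0.5747, -0.7663).

Q = [[0.0000, -0.9578, -0.2873], [0.8000, -0.1724, 0.5747], [0.6000, 0.2299, -0.7663]], R = [[5.0000, -0.8000, 3.8000], [0.0000, 2.0881, 3.3715], [0.0000, 0.0000, 2.6819]]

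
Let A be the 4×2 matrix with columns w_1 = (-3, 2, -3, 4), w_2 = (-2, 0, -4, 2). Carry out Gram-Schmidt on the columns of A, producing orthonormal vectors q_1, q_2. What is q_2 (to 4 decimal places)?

q_2 = (0.0211, -0.5491, -0.7814, -0.2957)

q_1 = w_1/‖w_1‖ = (-3, 2, -3, 4)/6.1644 = (-0.4867, 0.3244, -0.4867, 0.6489).
r_{12} = q_1·w_2 = 4.2178.
u_2 = w_2 − 4.2178·q_1 = (0.0526, -1.3684, -1.9474, -0.7368).
‖u_2‖ = 2.4921, so q_2 = (0.0211, -0.5491, -0.7814, -0.2957).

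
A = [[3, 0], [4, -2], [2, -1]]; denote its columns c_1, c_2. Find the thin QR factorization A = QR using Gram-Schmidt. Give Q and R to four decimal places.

c_1 = (3, 4, 2); ‖c_1‖ = 5.3852, so e_1 = (0.5571, 0.7428, 0.3714).
e_1·c_2 = 0.5571·0 + 0.7428·(-2) + 0.3714·(-1) = -1.8570.
u_2 = c_2 + 1.8570·e_1 = (1.0345, -0.6207, -0.3103).
‖u_2‖ = 1.2457, so e_2 = (0.8305, -0.4983, -0.2491).

Q = [[0.5571, 0.8305], [0.7428, -0.4983], [0.3714, -0.2491]], R = [[5.3852, -1.8570], [0.0000, 1.2457]]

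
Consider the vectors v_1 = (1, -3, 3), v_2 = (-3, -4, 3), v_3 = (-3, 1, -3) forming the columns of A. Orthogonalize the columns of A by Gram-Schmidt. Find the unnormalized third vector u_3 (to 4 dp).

u_3 = (0.1677, -0.6708, -0.7267)

v_1 = (1, -3, 3); ‖v_1‖ = 4.3589, so q_1 = (0.2294, -0.6882, 0.6882).
q_1·v_2 = 0.2294·(-3) + (-0.6882)·(-4) + 0.6882·3 = 4.1295.
u_2 = v_2 − 4.1295·q_1 = (-3.9474, -1.1579, 0.1579).
‖u_2‖ = 4.1167, so q_2 = (-0.9589, -0.2813, 0.0384).
q_1·v_3 = 0.2294·(-3) + (-0.6882)·1 + 0.6882·(-3) = -3.4412; q_2·v_3 = (-0.9589)·(-3) + (-0.2813)·1 + 0.0384·(-3) = 2.4803.
u_3 = v_3 + 3.4412·q_1 − 2.4803·q_2 = (0.1677, -0.6708, -0.7267).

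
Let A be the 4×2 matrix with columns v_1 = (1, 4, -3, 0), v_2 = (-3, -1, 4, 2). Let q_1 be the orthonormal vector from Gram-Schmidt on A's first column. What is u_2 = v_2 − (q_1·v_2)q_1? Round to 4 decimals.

u_2 = (-2.2692, 1.9231, 1.8077, 2.0000)

q_1 = v_1/‖v_1‖ = (1, 4, -3, 0)/5.0990 = (0.1961, 0.7845, -0.5883, 0.0000).
r_{12} = q_1·v_2 = -3.7262.
u_2 = v_2 + 3.7262·q_1 = (-2.2692, 1.9231, 1.8077, 2.0000).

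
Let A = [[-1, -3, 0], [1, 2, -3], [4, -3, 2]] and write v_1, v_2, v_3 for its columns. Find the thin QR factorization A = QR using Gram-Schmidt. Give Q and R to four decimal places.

Q = [[-0.2357, -0.7718, -0.5905], [0.2357, 0.5441, -0.8052], [0.9428, -0.3290, 0.0537]], R = [[4.2426, -1.6499, 1.1785], [0.0000, 4.3906, -2.2902], [0.0000, 0.0000, 2.5231]]

e_1 = v_1/‖v_1‖ = (-1, 1, 4)/4.2426 = (-0.2357, 0.2357, 0.9428).
r_{12} = e_1·v_2 = -1.6499.
u_2 = v_2 + 1.6499·e_1 = (-3.3889, 2.3889, -1.4444).
‖u_2‖ = 4.3906, so e_2 = (-0.7718, 0.5441, -0.3290).
r_{13} = e_1·v_3 = 1.1785; r_{23} = e_2·v_3 = -2.2902.
u_3 = v_3 − 1.1785·e_1 + 2.2902·e_2 = (-1.4899, -2.0317, 0.1354).
‖u_3‖ = 2.5231, so e_3 = (-0.5905, -0.8052, 0.0537).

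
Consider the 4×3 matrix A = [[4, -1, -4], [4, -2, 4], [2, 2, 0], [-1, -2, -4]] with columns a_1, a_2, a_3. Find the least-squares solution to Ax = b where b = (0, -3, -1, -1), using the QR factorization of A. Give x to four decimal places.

x = (-0.2687, 0.3920, -0.1769)

a_1 = (4, 4, 2, -1); ‖a_1‖ = 6.0828, so q_1 = (0.6576, 0.6576, 0.3288, -0.1644).
q_1·a_2 = 0.6576·(-1) + 0.6576·(-2) + 0.3288·2 + (-0.1644)·(-2) = -0.9864.
u_2 = a_2 + 0.9864·q_1 = (-0.3514, -1.3514, 2.3243, -2.1622).
‖u_2‖ = 3.4680, so q_2 = (-0.1013, -0.3897, 0.6702, -0.6235).
q_1·a_3 = 0.6576·(-4) + 0.6576·4 + 0.3288·0 + (-0.1644)·(-4) = 0.6576; q_2·a_3 = (-0.1013)·(-4) + (-0.3897)·4 + 0.6702·0 + (-0.6235)·(-4) = 1.3404.
u_3 = a_3 − 0.6576·q_1 − 1.3404·q_2 = (-4.2966, 4.0899, -1.1146, -3.0562).
‖u_3‖ = 6.7654, so q_3 = (-0.6351, 0.6045, -0.1648, -0.4517).
Qᵀb = (-2.1372, 1.1222, -1.1971).
Back-substitute: x_3 = -1.1971/6.7654 = -0.1769.
x_2 = (1.1222 − 1.3404·(-0.1769))/3.4680 = 0.3920.
x_1 = (-2.1372 + 0.9864·0.3920 − 0.6576·(-0.1769))/6.0828 = -0.2687.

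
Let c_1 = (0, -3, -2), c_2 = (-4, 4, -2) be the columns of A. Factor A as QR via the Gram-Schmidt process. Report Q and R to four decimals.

Q = [[0.0000, -0.7175], [-0.8321, 0.3864], [-0.5547, -0.5795]], R = [[3.6056, -2.2188], [0.0000, 5.5747]]

c_1 = (0, -3, -2); ‖c_1‖ = 3.6056, so e_1 = (0.0000, -0.8321, -0.5547).
e_1·c_2 = 0.0000·(-4) + (-0.8321)·4 + (-0.5547)·(-2) = -2.2188.
u_2 = c_2 + 2.2188·e_1 = (-4.0000, 2.1538, -3.2308).
‖u_2‖ = 5.5747, so e_2 = (-0.7175, 0.3864, -0.5795).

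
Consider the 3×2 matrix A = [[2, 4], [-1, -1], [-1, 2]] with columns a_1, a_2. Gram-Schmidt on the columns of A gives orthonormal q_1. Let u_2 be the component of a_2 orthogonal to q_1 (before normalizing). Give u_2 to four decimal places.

u_2 = (1.6667, 0.1667, 3.1667)

a_1 = (2, -1, -1); ‖a_1‖ = 2.4495, so q_1 = (0.8165, -0.4082, -0.4082).
q_1·a_2 = 0.8165·4 + (-0.4082)·(-1) + (-0.4082)·2 = 2.8577.
u_2 = a_2 − 2.8577·q_1 = (1.6667, 0.1667, 3.1667).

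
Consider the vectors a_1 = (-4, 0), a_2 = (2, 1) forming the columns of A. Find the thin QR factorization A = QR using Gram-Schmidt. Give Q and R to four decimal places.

a_1 = (-4, 0); ‖a_1‖ = 4.0000, so e_1 = (-1.0000, 0.0000).
e_1·a_2 = (-1.0000)·2 + 0.0000·1 = -2.0000.
u_2 = a_2 + 2.0000·e_1 = (0.0000, 1.0000).
‖u_2‖ = 1.0000, so e_2 = (0.0000, 1.0000).

Q = [[-1.0000, 0.0000], [0.0000, 1.0000]], R = [[4.0000, -2.0000], [0.0000, 1.0000]]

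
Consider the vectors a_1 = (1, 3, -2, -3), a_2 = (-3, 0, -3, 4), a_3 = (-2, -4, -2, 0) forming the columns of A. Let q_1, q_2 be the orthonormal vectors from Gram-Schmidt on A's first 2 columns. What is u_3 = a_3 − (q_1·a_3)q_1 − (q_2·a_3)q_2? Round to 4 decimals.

u_3 = (-0.8730, -3.0071, -1.8659, -2.0542)

q_1 = a_1/‖a_1‖ = (1, 3, -2, -3)/4.7958 = (0.2085, 0.6255, -0.4170, -0.6255).
r_{12} = q_1·a_2 = -1.8766.
u_2 = a_2 + 1.8766·q_1 = (-2.6087, 1.1739, -3.7826, 2.8261).
‖u_2‖ = 5.5207, so q_2 = (-0.4725, 0.2126, -0.6852, 0.5119).
r_{13} = q_1·a_3 = -2.0851; r_{23} = q_2·a_3 = 1.4648.
u_3 = a_3 + 2.0851·q_1 − 1.4648·q_2 = (-0.8730, -3.0071, -1.8659, -2.0542).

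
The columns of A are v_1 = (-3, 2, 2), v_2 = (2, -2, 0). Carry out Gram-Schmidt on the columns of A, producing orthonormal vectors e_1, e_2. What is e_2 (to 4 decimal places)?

v_1 = (-3, 2, 2); ‖v_1‖ = 4.1231, so e_1 = (-0.7276, 0.4851, 0.4851).
e_1·v_2 = (-0.7276)·2 + 0.4851·(-2) + 0.4851·0 = -2.4254.
u_2 = v_2 + 2.4254·e_1 = (0.2353, -0.8235, 1.1765).
‖u_2‖ = 1.4552, so e_2 = (0.1617, -0.5659, 0.8085).

e_2 = (0.1617, -0.5659, 0.8085)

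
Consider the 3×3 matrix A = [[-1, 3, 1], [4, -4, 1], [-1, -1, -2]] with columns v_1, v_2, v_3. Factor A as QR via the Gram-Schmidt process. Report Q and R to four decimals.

Q = [[-0.2357, 0.7071, -0.6667], [0.9428, 0.0000, -0.3333], [-0.2357, -0.7071, -0.6667]], R = [[4.2426, -4.2426, 1.1785], [0.0000, 2.8284, 2.1213], [0.0000, 0.0000, 0.3333]]

v_1 = (-1, 4, -1); ‖v_1‖ = 4.2426, so e_1 = (-0.2357, 0.9428, -0.2357).
e_1·v_2 = (-0.2357)·3 + 0.9428·(-4) + (-0.2357)·(-1) = -4.2426.
u_2 = v_2 + 4.2426·e_1 = (2.0000, 0.0000, -2.0000).
‖u_2‖ = 2.8284, so e_2 = (0.7071, 0.0000, -0.7071).
e_1·v_3 = (-0.2357)·1 + 0.9428·1 + (-0.2357)·(-2) = 1.1785; e_2·v_3 = 0.7071·1 + 0.0000·1 + (-0.7071)·(-2) = 2.1213.
u_3 = v_3 − 1.1785·e_1 − 2.1213·e_2 = (-0.2222, -0.1111, -0.2222).
‖u_3‖ = 0.3333, so e_3 = (-0.6667, -0.3333, -0.6667).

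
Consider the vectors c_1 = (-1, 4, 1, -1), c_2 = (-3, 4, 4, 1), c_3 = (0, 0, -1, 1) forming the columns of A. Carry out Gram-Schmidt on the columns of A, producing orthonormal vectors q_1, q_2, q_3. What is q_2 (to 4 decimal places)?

q_2 = (-0.4531, -0.1554, 0.6991, 0.5308)

c_1 = (-1, 4, 1, -1); ‖c_1‖ = 4.3589, so q_1 = (-0.2294, 0.9177, 0.2294, -0.2294).
q_1·c_2 = (-0.2294)·(-3) + 0.9177·4 + 0.2294·4 + (-0.2294)·1 = 5.0471.
u_2 = c_2 − 5.0471·q_1 = (-1.8421, -0.6316, 2.8421, 2.1579).
‖u_2‖ = 4.0653, so q_2 = (-0.4531, -0.1554, 0.6991, 0.5308).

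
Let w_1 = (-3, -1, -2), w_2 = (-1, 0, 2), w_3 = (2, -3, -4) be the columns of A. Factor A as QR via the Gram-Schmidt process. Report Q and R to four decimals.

Q = [[-0.8018, -0.5470, 0.2408], [-0.2673, -0.0322, -0.9631], [-0.5345, 0.8365, 0.1204]], R = [[3.7417, -0.2673, 1.3363], [0.0000, 2.2200, -4.3436], [0.0000, 0.0000, 2.8893]]

w_1 = (-3, -1, -2); ‖w_1‖ = 3.7417, so e_1 = (-0.8018, -0.2673, -0.5345).
e_1·w_2 = (-0.8018)·(-1) + (-0.2673)·0 + (-0.5345)·2 = -0.2673.
u_2 = w_2 + 0.2673·e_1 = (-1.2143, -0.0714, 1.8571).
‖u_2‖ = 2.2200, so e_2 = (-0.5470, -0.0322, 0.8365).
e_1·w_3 = (-0.8018)·2 + (-0.2673)·(-3) + (-0.5345)·(-4) = 1.3363; e_2·w_3 = (-0.5470)·2 + (-0.0322)·(-3) + 0.8365·(-4) = -4.3436.
u_3 = w_3 − 1.3363·e_1 + 4.3436·e_2 = (0.6957, -2.7826, 0.3478).
‖u_3‖ = 2.8893, so e_3 = (0.2408, -0.9631, 0.1204).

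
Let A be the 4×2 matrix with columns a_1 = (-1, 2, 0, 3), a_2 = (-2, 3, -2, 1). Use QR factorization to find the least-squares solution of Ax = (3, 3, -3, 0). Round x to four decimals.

x = (-0.3435, 0.7099)

a_1 = (-1, 2, 0, 3); ‖a_1‖ = 3.7417, so q_1 = (-0.2673, 0.5345, 0.0000, 0.8018).
q_1·a_2 = (-0.2673)·(-2) + 0.5345·3 + 0.0000·(-2) + 0.8018·1 = 2.9399.
u_2 = a_2 − 2.9399·q_1 = (-1.2143, 1.4286, -2.0000, -1.3571).
‖u_2‖ = 3.0589, so q_2 = (-0.3970, 0.4670, -0.6538, -0.4437).
Qᵀb = (0.8018, 2.1716).
Back-substitute: x_2 = 2.1716/3.0589 = 0.7099.
x_1 = (0.8018 − 2.9399·0.7099)/3.7417 = -0.3435.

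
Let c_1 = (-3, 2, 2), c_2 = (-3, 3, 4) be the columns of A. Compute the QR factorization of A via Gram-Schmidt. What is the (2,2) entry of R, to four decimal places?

r_{22} = 1.6977

c_1 = (-3, 2, 2); ‖c_1‖ = 4.1231, so e_1 = (-0.7276, 0.4851, 0.4851).
e_1·c_2 = (-0.7276)·(-3) + 0.4851·3 + 0.4851·4 = 5.5783.
u_2 = c_2 − 5.5783·e_1 = (1.0588, 0.2941, 1.2941).
r_{22} = ‖u_2‖ = 1.6977.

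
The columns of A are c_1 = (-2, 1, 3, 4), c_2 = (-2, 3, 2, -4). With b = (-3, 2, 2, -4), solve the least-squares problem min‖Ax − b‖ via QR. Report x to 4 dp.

c_1 = (-2, 1, 3, 4); ‖c_1‖ = 5.4772, so e_1 = (-0.3651, 0.1826, 0.5477, 0.7303).
e_1·c_2 = (-0.3651)·(-2) + 0.1826·3 + 0.5477·2 + 0.7303·(-4) = -0.5477.
u_2 = c_2 + 0.5477·e_1 = (-2.2000, 3.1000, 2.3000, -3.6000).
‖u_2‖ = 5.7184, so e_2 = (-0.3847, 0.5421, 0.4022, -0.6295).
Qᵀb = (-0.3651, 5.5610).
Back-substitute: x_2 = 5.5610/5.7184 = 0.9725.
x_1 = (-0.3651 + 0.5477·0.9725)/5.4772 = 0.0306.

x = (0.0306, 0.9725)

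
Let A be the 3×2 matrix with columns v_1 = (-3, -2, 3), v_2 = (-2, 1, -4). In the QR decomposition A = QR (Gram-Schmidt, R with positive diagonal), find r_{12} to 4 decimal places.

q_1 = v_1/‖v_1‖ = (-3, -2, 3)/4.6904 = (-0.6396, -0.4264, 0.6396).
r_{12} = q_1·v_2 = -1.7056.

r_{12} = -1.7056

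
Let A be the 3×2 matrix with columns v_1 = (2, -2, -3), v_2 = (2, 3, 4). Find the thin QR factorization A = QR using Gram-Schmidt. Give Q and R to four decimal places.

Q = [[0.4851, 0.8725], [-0.4851, 0.3237], [-0.7276, 0.3659]], R = [[4.1231, -3.3955], [0.0000, 4.1798]]

e_1 = v_1/‖v_1‖ = (2, -2, -3)/4.1231 = (0.4851, -0.4851, -0.7276).
r_{12} = e_1·v_2 = -3.3955.
u_2 = v_2 + 3.3955·e_1 = (3.6471, 1.3529, 1.5294).
‖u_2‖ = 4.1798, so e_2 = (0.8725, 0.3237, 0.3659).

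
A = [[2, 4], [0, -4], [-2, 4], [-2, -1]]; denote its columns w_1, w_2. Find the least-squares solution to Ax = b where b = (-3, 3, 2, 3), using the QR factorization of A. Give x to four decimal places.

e_1 = w_1/‖w_1‖ = (2, 0, -2, -2)/3.4641 = (0.5774, 0.0000, -0.5774, -0.5774).
r_{12} = e_1·w_2 = 0.5774.
u_2 = w_2 − 0.5774·e_1 = (3.6667, -4.0000, 4.3333, -0.6667).
‖u_2‖ = 6.9761, so e_2 = (0.5256, -0.5734, 0.6212, -0.0956).
Qᵀb = (-4.6188, -2.3413).
Back-substitute: x_2 = -2.3413/6.9761 = -0.3356.
x_1 = (-4.6188 − 0.5774·(-0.3356))/3.4641 = -1.2774.

x = (-1.2774, -0.3356)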